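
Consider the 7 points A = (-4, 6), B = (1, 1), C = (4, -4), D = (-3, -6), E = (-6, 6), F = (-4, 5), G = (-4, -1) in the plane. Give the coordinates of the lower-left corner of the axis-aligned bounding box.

x-range [-6, 4], y-range [-6, 6].
The lower-left corner is (-6, -6).

(-6, -6)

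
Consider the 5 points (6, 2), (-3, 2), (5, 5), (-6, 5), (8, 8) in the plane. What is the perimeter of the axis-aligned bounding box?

Width = max x − min x = 8 − (-6) = 14.
Height = max y − min y = 8 − 2 = 6.
Perimeter = 2(14 + 6) = 40.

40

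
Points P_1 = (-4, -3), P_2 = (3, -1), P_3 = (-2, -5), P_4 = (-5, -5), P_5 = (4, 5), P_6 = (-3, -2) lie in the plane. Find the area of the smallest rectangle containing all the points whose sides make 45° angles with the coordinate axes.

47.5

In coordinates u = x + y, v = x − y the rectangle is axis-aligned; the map (x,y)→(u,v) scales areas by 2.
u-values: -7, 2, -7, -10, 9, -5; range = 9 − (-10) = 19.
v-values: -1, 4, 3, 0, -1, -1; range = 4 − (-1) = 5.
Area = (19 × 5) / 2 = 47.5.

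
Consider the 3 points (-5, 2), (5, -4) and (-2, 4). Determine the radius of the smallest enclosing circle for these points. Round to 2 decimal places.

5.83

Call the three points A, B, C in the order given.
Side lengths²: AB² = 136, AC² = 13, BC² = 113.
Since AB² = 136 ≥ 113 + 13 = 126, the angle opposite AB is not acute, so the smallest enclosing circle has AB as diameter.
Centre = midpoint of AB = (0, -1), r² = 136/4 = 34.
r = √34 ≈ 5.83.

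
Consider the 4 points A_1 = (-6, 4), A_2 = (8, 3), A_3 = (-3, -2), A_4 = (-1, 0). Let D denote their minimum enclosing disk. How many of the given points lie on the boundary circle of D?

The farthest pair is A_1–A_2 with squared distance 197. The circle on this segment as diameter has centre (1, 3.5) and r² = 197/4 = 49.25.
Check A_3: distance² to centre = 46.25 ≤ 49.25, so it lies inside.
All remaining points lie in this disk, and no smaller disk contains both endpoints, so this is the minimum enclosing circle.
The points at distance exactly r from the centre are A_1, A_2 — 2 points.

2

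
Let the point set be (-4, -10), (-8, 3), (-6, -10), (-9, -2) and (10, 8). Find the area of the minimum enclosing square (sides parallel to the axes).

361

The bounding box has width 19 and height 18.
An axis-aligned square enclosing the set must have side ≥ max(width, height).
So the minimum side is max(19, 18) = 19.
Area = 19² = 361.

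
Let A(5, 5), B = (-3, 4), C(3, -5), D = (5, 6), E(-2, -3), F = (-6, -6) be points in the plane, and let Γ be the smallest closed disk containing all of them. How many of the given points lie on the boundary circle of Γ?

2

The minimum enclosing circle of a finite set is fixed by two of the points (as a diameter) or three (as a circumcircle).
The farthest pair is D–F with squared distance 265. The circle on this segment as diameter has centre (-0.5, 0) and r² = 265/4 = 66.25.
Check A: distance² to centre = 55.25 ≤ 66.25, so it lies inside.
All remaining points lie in this disk, and no smaller disk contains both endpoints, so this is the minimum enclosing circle.
The points at distance exactly r from the centre are D, F — 2 points.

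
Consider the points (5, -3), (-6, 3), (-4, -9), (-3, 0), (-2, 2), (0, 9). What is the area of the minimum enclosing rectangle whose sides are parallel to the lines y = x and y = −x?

In coordinates u = x + y, v = x − y the rectangle is axis-aligned; the map (x,y)→(u,v) scales areas by 2.
u-values: 2, -3, -13, -3, 0, 9; range = 9 − (-13) = 22.
v-values: 8, -9, 5, -3, -4, -9; range = 8 − (-9) = 17.
Area = (22 × 17) / 2 = 187.

187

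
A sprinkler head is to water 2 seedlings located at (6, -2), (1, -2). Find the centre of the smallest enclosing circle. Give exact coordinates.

The smallest circle enclosing two points has them as diameter endpoints.
Centre = midpoint = (3.5, -2); r² = |(6, -2)−(1, -2)|²/4 = 25/4 = 6.25.
Centre = (3.5, -2).

(3.5, -2)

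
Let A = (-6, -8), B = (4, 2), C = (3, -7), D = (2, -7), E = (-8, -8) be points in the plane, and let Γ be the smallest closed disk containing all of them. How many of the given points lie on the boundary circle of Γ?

The minimum enclosing circle of a finite set is fixed by two of the points (as a diameter) or three (as a circumcircle).
The farthest pair is B–E with squared distance 244. The circle on this segment as diameter has centre (-2, -3) and r² = 244/4 = 61.
Check A: distance² to centre = 41 ≤ 61, so it lies inside.
All remaining points lie in this disk, and no smaller disk contains both endpoints, so this is the minimum enclosing circle.
The points at distance exactly r from the centre are B, E — 2 points.

2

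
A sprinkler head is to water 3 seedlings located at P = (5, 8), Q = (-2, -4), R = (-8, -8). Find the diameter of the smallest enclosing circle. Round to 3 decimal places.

Side lengths²: PQ² = 193, PR² = 425, QR² = 52.
Since PR² = 425 ≥ 193 + 52 = 245, the angle opposite PR is not acute, so the smallest enclosing circle has PR as diameter.
Centre = midpoint of PR = (-1.5, 0), r² = 425/4 = 106.25.
Diameter = 2r = 2√(106.25) ≈ 20.616.

20.616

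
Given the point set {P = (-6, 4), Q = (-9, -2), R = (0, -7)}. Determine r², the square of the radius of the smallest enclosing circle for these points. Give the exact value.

Side lengths²: PQ² = 45, PR² = 157, QR² = 106.
Since PR² = 157 ≥ 106 + 45 = 151, the angle opposite PR is not acute, so the smallest enclosing circle has PR as diameter.
Centre = midpoint of PR = (-3, -1.5), r² = 157/4 = 39.25.

39.25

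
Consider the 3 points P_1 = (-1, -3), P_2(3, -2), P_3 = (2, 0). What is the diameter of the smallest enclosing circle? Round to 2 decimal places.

4.35

Side lengths²: P_1P_2² = 17, P_1P_3² = 18, P_2P_3² = 5.
Since P_1P_3² = 18 < 17 + 5 = 22, the triangle is acute, so the smallest enclosing circle is the circumcircle.
Circumcentre = (5/6, -11/6), r² = 85/18.
Diameter = 2r = 2√(85/18) ≈ 4.35.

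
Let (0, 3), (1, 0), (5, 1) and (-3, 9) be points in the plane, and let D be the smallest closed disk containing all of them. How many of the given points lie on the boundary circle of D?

The farthest pair is (5, 1)–(-3, 9) with squared distance 128. The circle on this segment as diameter has centre (1, 5) and r² = 128/4 = 32.
Check (0, 3): distance² to centre = 5 ≤ 32, so it lies inside.
All remaining points lie in this disk, and no smaller disk contains both endpoints, so this is the minimum enclosing circle.
The points at distance exactly r from the centre are (5, 1), (-3, 9) — 2 points.

2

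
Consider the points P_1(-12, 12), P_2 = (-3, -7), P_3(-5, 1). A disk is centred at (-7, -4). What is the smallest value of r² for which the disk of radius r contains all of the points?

The required radius is the distance from (-7, -4) to the farthest point.
Squared distances: 281, 25, 29.
Maximum is 281, attained at P_1.

281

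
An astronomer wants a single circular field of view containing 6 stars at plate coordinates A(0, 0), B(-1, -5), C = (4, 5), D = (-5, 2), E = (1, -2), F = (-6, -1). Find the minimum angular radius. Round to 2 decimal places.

A smallest enclosing disk is always determined by at most three of the input points on its boundary.
The minimum enclosing circle is determined by three boundary points: B, C, F.
Their circumcentre is (-5/14, 13/14) with r² = 3485/98.
The farthest remaining point D is at distance² 2225/98 ≤ 3485/98.
r = √(3485/98) ≈ 5.96.

5.96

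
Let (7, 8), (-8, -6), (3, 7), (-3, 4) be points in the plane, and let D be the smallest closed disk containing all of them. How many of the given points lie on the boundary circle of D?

2

The farthest pair is (7, 8)–(-8, -6) with squared distance 421. The circle on this segment as diameter has centre (-0.5, 1) and r² = 421/4 = 105.25.
Check (3, 7): distance² to centre = 48.25 ≤ 105.25, so it lies inside.
All remaining points lie in this disk, and no smaller disk contains both endpoints, so this is the minimum enclosing circle.
The points at distance exactly r from the centre are (7, 8), (-8, -6) — 2 points.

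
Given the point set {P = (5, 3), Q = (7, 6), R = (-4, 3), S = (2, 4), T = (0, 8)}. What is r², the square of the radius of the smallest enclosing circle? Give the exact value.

By Welzl's lemma the MEC is supported by two points (diametrically opposite) or three points (on a circumcircle).
The farthest pair is Q–R with squared distance 130. The circle on this segment as diameter has centre (1.5, 4.5) and r² = 130/4 = 32.5.
Check P: distance² to centre = 14.5 ≤ 32.5, so it lies inside.
All remaining points lie in this disk, and no smaller disk contains both endpoints, so this is the minimum enclosing circle.

32.5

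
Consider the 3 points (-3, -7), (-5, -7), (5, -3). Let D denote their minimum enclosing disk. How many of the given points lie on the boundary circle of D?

2

Call the three points A, B, C in the order given.
Side lengths²: AB² = 4, AC² = 80, BC² = 116.
Since BC² = 116 ≥ 80 + 4 = 84, the angle opposite BC is not acute, so the smallest enclosing circle has BC as diameter.
Centre = midpoint of BC = (0, -5), r² = 116/4 = 29.
The points at distance exactly r from the centre are (-5, -7), (5, -3) — 2 points.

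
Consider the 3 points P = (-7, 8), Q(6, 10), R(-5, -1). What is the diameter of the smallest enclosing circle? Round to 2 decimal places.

15.59

Side lengths²: PQ² = 173, PR² = 85, QR² = 242.
Since QR² = 242 < 173 + 85 = 258, the triangle is acute, so the smallest enclosing circle is the circumcircle.
Circumcentre = (3/22, 107/22), r² = 14705/242.
Diameter = 2r = 2√(14705/242) ≈ 15.59.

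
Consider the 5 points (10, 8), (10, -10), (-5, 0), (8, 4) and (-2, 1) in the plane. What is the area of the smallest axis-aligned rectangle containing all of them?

x ranges over [-5, 10], width 15.
y ranges over [-10, 8], height 18.
Area = 15 × 18 = 270.

270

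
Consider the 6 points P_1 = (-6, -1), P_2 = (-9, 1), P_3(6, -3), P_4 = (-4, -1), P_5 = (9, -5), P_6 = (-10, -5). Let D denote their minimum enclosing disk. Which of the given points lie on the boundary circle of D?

The minimum enclosing circle of a finite set is fixed by two of the points (as a diameter) or three (as a circumcircle).
The minimum enclosing circle is determined by three boundary points: P_2, P_5, P_6.
Their circumcentre is (-0.5, -3.5) with r² = 92.5.
The farthest remaining point P_3 is at distance² 42.5 ≤ 92.5.
The points at distance exactly r from the centre are P_2, P_5, P_6 — 3 points.

P_2, P_5, P_6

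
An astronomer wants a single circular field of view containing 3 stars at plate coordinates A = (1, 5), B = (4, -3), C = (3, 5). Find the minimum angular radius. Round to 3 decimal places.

4.272

Side lengths²: AB² = 73, AC² = 4, BC² = 65.
Since AB² = 73 ≥ 65 + 4 = 69, the angle opposite AB is not acute, so the smallest enclosing circle has AB as diameter.
Centre = midpoint of AB = (2.5, 1), r² = 73/4 = 18.25.
r = √(18.25) ≈ 4.272.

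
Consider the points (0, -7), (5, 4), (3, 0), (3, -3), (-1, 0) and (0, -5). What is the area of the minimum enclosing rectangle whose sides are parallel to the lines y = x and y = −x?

In coordinates u = x + y, v = x − y the rectangle is axis-aligned; the map (x,y)→(u,v) scales areas by 2.
u-values: -7, 9, 3, 0, -1, -5; range = 9 − (-7) = 16.
v-values: 7, 1, 3, 6, -1, 5; range = 7 − (-1) = 8.
Area = (16 × 8) / 2 = 64.

64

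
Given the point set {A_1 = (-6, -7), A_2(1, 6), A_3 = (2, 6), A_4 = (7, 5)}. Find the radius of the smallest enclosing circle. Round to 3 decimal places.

8.846

The farthest pair is A_1–A_4 with squared distance 313. The circle on this segment as diameter has centre (0.5, -1) and r² = 313/4 = 78.25.
Check A_2: distance² to centre = 49.25 ≤ 78.25, so it lies inside.
All remaining points lie in this disk, and no smaller disk contains both endpoints, so this is the minimum enclosing circle.
r = √(78.25) ≈ 8.846.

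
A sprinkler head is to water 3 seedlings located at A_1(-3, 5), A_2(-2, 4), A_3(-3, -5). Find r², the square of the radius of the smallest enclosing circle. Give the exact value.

25

Side lengths²: A_1A_2² = 2, A_1A_3² = 100, A_2A_3² = 82.
Since A_1A_3² = 100 ≥ 82 + 2 = 84, the angle opposite A_1A_3 is not acute, so the smallest enclosing circle has A_1A_3 as diameter.
Centre = midpoint of A_1A_3 = (-3, 0), r² = 100/4 = 25.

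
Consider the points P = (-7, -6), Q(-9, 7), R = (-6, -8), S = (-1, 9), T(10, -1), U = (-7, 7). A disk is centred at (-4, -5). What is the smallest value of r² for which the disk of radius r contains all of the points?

212

The required radius is the distance from (-4, -5) to the farthest point.
Squared distances: 10, 169, 13, 205, 212, 153.
Maximum is 212, attained at T.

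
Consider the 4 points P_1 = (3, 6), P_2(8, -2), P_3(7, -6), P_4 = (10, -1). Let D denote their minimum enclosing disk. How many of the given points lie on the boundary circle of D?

2

A smallest enclosing disk is always determined by at most three of the input points on its boundary.
The farthest pair is P_1–P_3 with squared distance 160. The circle on this segment as diameter has centre (5, 0) and r² = 160/4 = 40.
Check P_2: distance² to centre = 13 ≤ 40, so it lies inside.
All remaining points lie in this disk, and no smaller disk contains both endpoints, so this is the minimum enclosing circle.
The points at distance exactly r from the centre are P_1, P_3 — 2 points.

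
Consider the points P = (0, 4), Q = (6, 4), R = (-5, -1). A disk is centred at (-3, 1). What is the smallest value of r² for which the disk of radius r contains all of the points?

90

The required radius is the distance from (-3, 1) to the farthest point.
Squared distances: 18, 90, 8.
Maximum is 90, attained at Q.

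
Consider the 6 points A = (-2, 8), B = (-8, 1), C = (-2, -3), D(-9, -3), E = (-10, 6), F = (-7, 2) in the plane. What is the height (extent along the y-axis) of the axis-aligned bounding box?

max y = 8, min y = -3, so height = 11.

11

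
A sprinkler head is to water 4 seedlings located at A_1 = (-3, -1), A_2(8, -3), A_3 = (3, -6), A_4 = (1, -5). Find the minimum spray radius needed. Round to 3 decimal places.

A smallest enclosing disk is always determined by at most three of the input points on its boundary.
The farthest pair is A_1–A_2 with squared distance 125. The circle on this segment as diameter has centre (2.5, -2) and r² = 125/4 = 31.25.
Check A_3: distance² to centre = 16.25 ≤ 31.25, so it lies inside.
All remaining points lie in this disk, and no smaller disk contains both endpoints, so this is the minimum enclosing circle.
r = √(31.25) ≈ 5.590.

5.590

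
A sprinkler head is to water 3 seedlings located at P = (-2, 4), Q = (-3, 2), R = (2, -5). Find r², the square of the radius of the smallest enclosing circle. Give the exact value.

24.25

Side lengths²: PQ² = 5, PR² = 97, QR² = 74.
Since PR² = 97 ≥ 74 + 5 = 79, the angle opposite PR is not acute, so the smallest enclosing circle has PR as diameter.
Centre = midpoint of PR = (0, -0.5), r² = 97/4 = 24.25.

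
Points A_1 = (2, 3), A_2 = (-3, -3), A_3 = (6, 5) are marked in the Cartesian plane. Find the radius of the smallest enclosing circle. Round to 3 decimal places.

Side lengths²: A_1A_2² = 61, A_1A_3² = 20, A_2A_3² = 145.
Since A_2A_3² = 145 ≥ 61 + 20 = 81, the angle opposite A_2A_3 is not acute, so the smallest enclosing circle has A_2A_3 as diameter.
Centre = midpoint of A_2A_3 = (1.5, 1), r² = 145/4 = 36.25.
r = √(36.25) ≈ 6.021.

6.021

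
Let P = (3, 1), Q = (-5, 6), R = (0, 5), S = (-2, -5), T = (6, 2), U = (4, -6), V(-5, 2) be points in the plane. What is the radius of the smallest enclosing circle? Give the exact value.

7.5

The farthest pair is Q–U with squared distance 225. The circle on this segment as diameter has centre (-0.5, 0) and r² = 225/4 = 56.25.
Check P: distance² to centre = 13.25 ≤ 56.25, so it lies inside.
All remaining points lie in this disk, and no smaller disk contains both endpoints, so this is the minimum enclosing circle.
r = √(56.25) = 7.5.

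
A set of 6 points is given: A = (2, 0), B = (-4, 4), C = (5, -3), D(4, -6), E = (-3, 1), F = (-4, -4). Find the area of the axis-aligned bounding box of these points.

90

x ranges over [-4, 5], width 9.
y ranges over [-6, 4], height 10.
Area = 9 × 10 = 90.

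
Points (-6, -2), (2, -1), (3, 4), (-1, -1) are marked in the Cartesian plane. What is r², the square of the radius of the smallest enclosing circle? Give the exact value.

29.25

A smallest enclosing disk is always determined by at most three of the input points on its boundary.
The farthest pair is (-6, -2)–(3, 4) with squared distance 117. The circle on this segment as diameter has centre (-1.5, 1) and r² = 117/4 = 29.25.
Check (2, -1): distance² to centre = 16.25 ≤ 29.25, so it lies inside.
All remaining points lie in this disk, and no smaller disk contains both endpoints, so this is the minimum enclosing circle.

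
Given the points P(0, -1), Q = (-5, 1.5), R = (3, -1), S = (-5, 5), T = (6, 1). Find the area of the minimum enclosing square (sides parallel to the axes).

121

The bounding box has width 11 and height 6.
An axis-aligned square enclosing the set must have side ≥ max(width, height).
So the minimum side is max(11, 6) = 11.
Area = 11² = 121.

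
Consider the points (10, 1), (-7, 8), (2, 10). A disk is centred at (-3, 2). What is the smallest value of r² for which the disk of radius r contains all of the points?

170

The required radius is the distance from (-3, 2) to the farthest point.
Squared distances: 170, 52, 89.
Maximum is 170, attained at (10, 1).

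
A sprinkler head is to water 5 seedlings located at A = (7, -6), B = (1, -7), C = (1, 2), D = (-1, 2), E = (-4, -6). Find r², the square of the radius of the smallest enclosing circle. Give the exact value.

By Welzl's lemma the MEC is supported by two points (diametrically opposite) or three points (on a circumcircle).
The minimum enclosing circle is determined by three boundary points: A, D, E.
Their circumcentre is (1.5, -3.5) with r² = 36.5.
The farthest remaining point C is at distance² 30.5 ≤ 36.5.

36.5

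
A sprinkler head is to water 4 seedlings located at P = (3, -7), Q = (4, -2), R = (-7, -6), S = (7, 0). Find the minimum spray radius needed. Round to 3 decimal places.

7.616

The farthest pair is R–S with squared distance 232. The circle on this segment as diameter has centre (0, -3) and r² = 232/4 = 58.
Check P: distance² to centre = 25 ≤ 58, so it lies inside.
All remaining points lie in this disk, and no smaller disk contains both endpoints, so this is the minimum enclosing circle.
r = √58 ≈ 7.616.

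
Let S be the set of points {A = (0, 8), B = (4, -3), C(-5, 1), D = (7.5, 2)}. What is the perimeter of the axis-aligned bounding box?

Width = max x − min x = 7.5 − (-5) = 12.5.
Height = max y − min y = 8 − (-3) = 11.
Perimeter = 2(12.5 + 11) = 47.

47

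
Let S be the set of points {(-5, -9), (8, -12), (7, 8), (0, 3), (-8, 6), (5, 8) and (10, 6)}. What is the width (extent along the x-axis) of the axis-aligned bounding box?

18

max x = 10, min x = -8, so width = 18.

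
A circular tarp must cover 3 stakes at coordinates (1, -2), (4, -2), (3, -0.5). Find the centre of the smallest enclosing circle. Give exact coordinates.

(2.5, -23/12)

Call the three points A, B, C in the order given.
Side lengths²: AB² = 9, AC² = 6.25, BC² = 3.25.
Since AB² = 9 < 6.25 + 3.25 = 9.5, the triangle is acute, so the smallest enclosing circle is the circumcircle.
Circumcentre = (2.5, -23/12), r² = 325/144.
Centre = (2.5, -23/12).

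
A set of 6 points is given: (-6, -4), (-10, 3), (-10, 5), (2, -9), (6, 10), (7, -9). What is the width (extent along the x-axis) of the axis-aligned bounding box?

17

max x = 7, min x = -10, so width = 17.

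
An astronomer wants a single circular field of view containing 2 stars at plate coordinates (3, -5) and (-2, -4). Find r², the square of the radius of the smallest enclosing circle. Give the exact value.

6.5

The smallest circle enclosing two points has them as diameter endpoints.
Centre = midpoint = (0.5, -4.5); r² = |(3, -5)−(-2, -4)|²/4 = 26/4 = 6.5.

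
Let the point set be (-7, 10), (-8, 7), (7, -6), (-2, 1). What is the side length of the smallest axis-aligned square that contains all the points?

The bounding box has width 15 and height 16.
An axis-aligned square enclosing the set must have side ≥ max(width, height).
So the minimum side is max(15, 16) = 16.

16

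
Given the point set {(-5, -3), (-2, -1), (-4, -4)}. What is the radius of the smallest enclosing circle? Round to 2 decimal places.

Call the three points A, B, C in the order given.
Side lengths²: AB² = 13, AC² = 2, BC² = 13.
Since BC² = 13 < 13 + 2 = 15, the triangle is acute, so the smallest enclosing circle is the circumcircle.
Circumcentre = (-3.3, -2.3), r² = 3.38.
r = √(3.38) ≈ 1.84.

1.84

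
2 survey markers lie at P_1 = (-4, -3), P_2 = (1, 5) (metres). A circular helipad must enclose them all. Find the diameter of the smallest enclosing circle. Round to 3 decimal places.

9.434

The smallest circle enclosing two points has them as diameter endpoints.
Centre = midpoint = (-1.5, 1); r² = |P_1P_2|²/4 = 89/4 = 22.25.
Diameter = 2r = 2√(22.25) ≈ 9.434.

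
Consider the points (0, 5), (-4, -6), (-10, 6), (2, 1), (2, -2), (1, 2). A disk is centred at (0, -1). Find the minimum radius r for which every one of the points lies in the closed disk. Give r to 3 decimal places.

12.207

The required radius is the distance from (0, -1) to the farthest point.
Squared distances: 36, 41, 149, 8, 5, 10.
Maximum is 149, attained at (-10, 6).
r = √149 ≈ 12.207.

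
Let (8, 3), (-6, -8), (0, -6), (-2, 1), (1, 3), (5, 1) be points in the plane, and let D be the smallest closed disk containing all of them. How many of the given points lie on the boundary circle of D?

The minimum enclosing circle of a finite set is fixed by two of the points (as a diameter) or three (as a circumcircle).
The farthest pair is (8, 3)–(-6, -8) with squared distance 317. The circle on this segment as diameter has centre (1, -2.5) and r² = 317/4 = 79.25.
Check (0, -6): distance² to centre = 13.25 ≤ 79.25, so it lies inside.
All remaining points lie in this disk, and no smaller disk contains both endpoints, so this is the minimum enclosing circle.
The points at distance exactly r from the centre are (8, 3), (-6, -8) — 2 points.

2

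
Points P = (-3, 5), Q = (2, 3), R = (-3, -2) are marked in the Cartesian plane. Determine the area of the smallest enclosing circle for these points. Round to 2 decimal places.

45.55

Side lengths²: PQ² = 29, PR² = 49, QR² = 50.
Since QR² = 50 < 49 + 29 = 78, the triangle is acute, so the smallest enclosing circle is the circumcircle.
Circumcentre = (-1.5, 1.5), r² = 14.5.
Area = π·r² = π·14.5 ≈ 45.55.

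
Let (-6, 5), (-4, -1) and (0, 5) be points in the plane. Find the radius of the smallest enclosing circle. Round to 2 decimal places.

Call the three points A, B, C in the order given.
Side lengths²: AB² = 40, AC² = 36, BC² = 52.
Since BC² = 52 < 40 + 36 = 76, the triangle is acute, so the smallest enclosing circle is the circumcircle.
Circumcentre = (-3, 8/3), r² = 130/9.
r = √(130/9) ≈ 3.80.

3.80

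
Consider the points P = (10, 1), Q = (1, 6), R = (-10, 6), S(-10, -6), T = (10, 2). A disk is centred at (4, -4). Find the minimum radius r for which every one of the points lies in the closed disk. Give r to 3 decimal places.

The required radius is the distance from (4, -4) to the farthest point.
Squared distances: 61, 109, 296, 200, 72.
Maximum is 296, attained at R.
r = √296 ≈ 17.205.

17.205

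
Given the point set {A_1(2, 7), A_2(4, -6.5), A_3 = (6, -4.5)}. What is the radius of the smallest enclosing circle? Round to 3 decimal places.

6.824

Side lengths²: A_1A_2² = 186.25, A_1A_3² = 148.25, A_2A_3² = 8.
Since A_1A_2² = 186.25 ≥ 148.25 + 8 = 156.25, the angle opposite A_1A_2 is not acute, so the smallest enclosing circle has A_1A_2 as diameter.
Centre = midpoint of A_1A_2 = (3, 0.25), r² = 186.25/4 = 46.5625.
r = √(46.5625) ≈ 6.824.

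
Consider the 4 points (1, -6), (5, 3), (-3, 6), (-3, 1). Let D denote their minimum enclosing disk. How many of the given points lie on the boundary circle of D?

A smallest enclosing disk is always determined by at most three of the input points on its boundary.
The minimum enclosing circle is determined by three boundary points: (1, -6), (5, 3), (-3, 6).
Their circumcentre is (-9/14, 5/42) with r² = 35405/882.
The farthest remaining point (-3, 1) is at distance² 5585/882 ≤ 35405/882.
The points at distance exactly r from the centre are (1, -6), (5, 3), (-3, 6) — 3 points.

3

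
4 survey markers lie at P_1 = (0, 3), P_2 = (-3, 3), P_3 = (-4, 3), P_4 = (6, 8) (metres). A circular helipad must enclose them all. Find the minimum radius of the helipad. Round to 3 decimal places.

5.590

The farthest pair is P_3–P_4 with squared distance 125. The circle on this segment as diameter has centre (1, 5.5) and r² = 125/4 = 31.25.
Check P_1: distance² to centre = 7.25 ≤ 31.25, so it lies inside.
All remaining points lie in this disk, and no smaller disk contains both endpoints, so this is the minimum enclosing circle.
r = √(31.25) ≈ 5.590.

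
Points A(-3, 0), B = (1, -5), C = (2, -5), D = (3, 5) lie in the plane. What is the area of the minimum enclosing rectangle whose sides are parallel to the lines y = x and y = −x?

60

In coordinates u = x + y, v = x − y the rectangle is axis-aligned; the map (x,y)→(u,v) scales areas by 2.
u-values: -3, -4, -3, 8; range = 8 − (-4) = 12.
v-values: -3, 6, 7, -2; range = 7 − (-3) = 10.
Area = (12 × 10) / 2 = 60.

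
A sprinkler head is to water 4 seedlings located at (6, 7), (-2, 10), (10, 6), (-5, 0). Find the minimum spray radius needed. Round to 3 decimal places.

8.081

By Welzl's lemma the MEC is supported by two points (diametrically opposite) or three points (on a circumcircle).
The minimum enclosing circle is determined by three boundary points: (-2, 10), (10, 6), (-5, 0).
Their circumcentre is (53/22, 71/22) with r² = 15805/242.
The farthest remaining point (6, 7) is at distance² 6565/242 ≤ 15805/242.
r = √(15805/242) ≈ 8.081.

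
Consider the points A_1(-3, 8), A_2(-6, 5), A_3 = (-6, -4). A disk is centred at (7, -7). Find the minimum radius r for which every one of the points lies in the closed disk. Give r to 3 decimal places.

The required radius is the distance from (7, -7) to the farthest point.
Squared distances: 325, 313, 178.
Maximum is 325, attained at A_1.
r = √325 ≈ 18.028.

18.028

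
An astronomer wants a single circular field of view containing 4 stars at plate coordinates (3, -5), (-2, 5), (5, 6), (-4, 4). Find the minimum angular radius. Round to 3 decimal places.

6.186

By Welzl's lemma the MEC is supported by two points (diametrically opposite) or three points (on a circumcircle).
The minimum enclosing circle is determined by three boundary points: (3, -5), (5, 6), (-4, 4).
Their circumcentre is (53/38, 37/38) with r² = 27625/722.
The farthest remaining point (-2, 5) is at distance² 20025/722 ≤ 27625/722.
r = √(27625/722) ≈ 6.186.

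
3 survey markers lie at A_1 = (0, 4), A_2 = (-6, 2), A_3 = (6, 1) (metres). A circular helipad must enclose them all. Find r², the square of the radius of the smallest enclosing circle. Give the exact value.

Side lengths²: A_1A_2² = 40, A_1A_3² = 45, A_2A_3² = 145.
Since A_2A_3² = 145 ≥ 45 + 40 = 85, the angle opposite A_2A_3 is not acute, so the smallest enclosing circle has A_2A_3 as diameter.
Centre = midpoint of A_2A_3 = (0, 1.5), r² = 145/4 = 36.25.

36.25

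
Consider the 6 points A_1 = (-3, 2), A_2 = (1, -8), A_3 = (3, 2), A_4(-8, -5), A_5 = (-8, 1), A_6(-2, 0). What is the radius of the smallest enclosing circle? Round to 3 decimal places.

A smallest enclosing disk is always determined by at most three of the input points on its boundary.
The minimum enclosing circle is determined by three boundary points: A_2, A_3, A_5.
Their circumcentre is (-13/6, -13/6) with r² = 793/18.
The farthest remaining point A_4 is at distance² 757/18 ≤ 793/18.
r = √(793/18) ≈ 6.637.

6.637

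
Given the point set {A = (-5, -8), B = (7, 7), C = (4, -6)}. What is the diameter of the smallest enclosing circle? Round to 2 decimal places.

19.21

Side lengths²: AB² = 369, AC² = 85, BC² = 178.
Since AB² = 369 ≥ 178 + 85 = 263, the angle opposite AB is not acute, so the smallest enclosing circle has AB as diameter.
Centre = midpoint of AB = (1, -0.5), r² = 369/4 = 92.25.
Diameter = 2r = 2√(92.25) ≈ 19.21.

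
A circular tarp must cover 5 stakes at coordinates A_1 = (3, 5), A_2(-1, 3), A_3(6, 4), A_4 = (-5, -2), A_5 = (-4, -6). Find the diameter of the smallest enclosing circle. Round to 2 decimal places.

14.14

A smallest enclosing disk is always determined by at most three of the input points on its boundary.
The farthest pair is A_3–A_5 with squared distance 200. The circle on this segment as diameter has centre (1, -1) and r² = 200/4 = 50.
Check A_1: distance² to centre = 40 ≤ 50, so it lies inside.
All remaining points lie in this disk, and no smaller disk contains both endpoints, so this is the minimum enclosing circle.
Diameter = 2r = 2√50 ≈ 14.14.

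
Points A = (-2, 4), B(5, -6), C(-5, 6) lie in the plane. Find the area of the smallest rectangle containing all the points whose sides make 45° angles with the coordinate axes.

In coordinates u = x + y, v = x − y the rectangle is axis-aligned; the map (x,y)→(u,v) scales areas by 2.
u-values: 2, -1, 1; range = 2 − (-1) = 3.
v-values: -6, 11, -11; range = 11 − (-11) = 22.
Area = (3 × 22) / 2 = 33.

33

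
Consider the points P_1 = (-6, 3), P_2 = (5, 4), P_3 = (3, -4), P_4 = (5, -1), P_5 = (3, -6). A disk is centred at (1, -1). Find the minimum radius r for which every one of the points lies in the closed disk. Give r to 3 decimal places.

The required radius is the distance from (1, -1) to the farthest point.
Squared distances: 65, 41, 13, 16, 29.
Maximum is 65, attained at P_1.
r = √65 ≈ 8.062.

8.062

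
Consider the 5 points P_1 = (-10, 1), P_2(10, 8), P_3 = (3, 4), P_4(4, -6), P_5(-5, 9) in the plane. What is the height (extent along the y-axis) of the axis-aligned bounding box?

15

max y = 9, min y = -6, so height = 15.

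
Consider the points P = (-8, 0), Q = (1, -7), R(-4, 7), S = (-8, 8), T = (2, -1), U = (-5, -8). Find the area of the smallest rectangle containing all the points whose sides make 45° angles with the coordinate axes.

192

In coordinates u = x + y, v = x − y the rectangle is axis-aligned; the map (x,y)→(u,v) scales areas by 2.
u-values: -8, -6, 3, 0, 1, -13; range = 3 − (-13) = 16.
v-values: -8, 8, -11, -16, 3, 3; range = 8 − (-16) = 24.
Area = (16 × 24) / 2 = 192.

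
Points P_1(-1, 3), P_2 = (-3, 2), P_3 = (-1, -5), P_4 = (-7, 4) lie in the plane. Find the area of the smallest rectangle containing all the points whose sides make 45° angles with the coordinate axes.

60

In coordinates u = x + y, v = x − y the rectangle is axis-aligned; the map (x,y)→(u,v) scales areas by 2.
u-values: 2, -1, -6, -3; range = 2 − (-6) = 8.
v-values: -4, -5, 4, -11; range = 4 − (-11) = 15.
Area = (8 × 15) / 2 = 60.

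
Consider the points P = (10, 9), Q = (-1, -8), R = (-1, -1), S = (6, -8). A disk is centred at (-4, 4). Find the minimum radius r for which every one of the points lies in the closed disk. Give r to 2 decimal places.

The required radius is the distance from (-4, 4) to the farthest point.
Squared distances: 221, 153, 34, 244.
Maximum is 244, attained at S.
r = √244 ≈ 15.62.

15.62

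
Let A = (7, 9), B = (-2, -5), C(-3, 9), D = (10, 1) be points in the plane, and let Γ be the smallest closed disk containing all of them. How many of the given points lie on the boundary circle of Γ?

The minimum enclosing circle is determined by three boundary points: A, B, C.
Their circumcentre is (2, 65/28) with r² = 54569/784.
The farthest remaining point D is at distance² 51545/784 ≤ 54569/784.
The points at distance exactly r from the centre are A, B, C — 3 points.

3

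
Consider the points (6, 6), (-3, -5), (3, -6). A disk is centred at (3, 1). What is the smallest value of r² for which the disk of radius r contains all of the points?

The required radius is the distance from (3, 1) to the farthest point.
Squared distances: 34, 72, 49.
Maximum is 72, attained at (-3, -5).

72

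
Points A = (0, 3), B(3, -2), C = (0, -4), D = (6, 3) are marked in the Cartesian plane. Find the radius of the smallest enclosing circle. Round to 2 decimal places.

A smallest enclosing disk is always determined by at most three of the input points on its boundary.
The farthest pair is C–D with squared distance 85. The circle on this segment as diameter has centre (3, -0.5) and r² = 85/4 = 21.25.
Check A: distance² to centre = 21.25 ≤ 21.25, so it lies inside.
All remaining points lie in this disk, and no smaller disk contains both endpoints, so this is the minimum enclosing circle.
r = √(21.25) ≈ 4.61.

4.61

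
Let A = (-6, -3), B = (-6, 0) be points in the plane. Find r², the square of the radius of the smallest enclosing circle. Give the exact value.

The smallest circle enclosing two points has them as diameter endpoints.
Centre = midpoint = (-6, -1.5); r² = |AB|²/4 = 9/4 = 2.25.

2.25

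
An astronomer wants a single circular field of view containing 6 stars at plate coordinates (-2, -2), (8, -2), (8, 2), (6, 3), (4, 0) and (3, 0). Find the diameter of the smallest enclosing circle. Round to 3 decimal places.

The farthest pair is (-2, -2)–(8, 2) with squared distance 116. The circle on this segment as diameter has centre (3, 0) and r² = 116/4 = 29.
Check (8, -2): distance² to centre = 29 ≤ 29, so it lies inside.
All remaining points lie in this disk, and no smaller disk contains both endpoints, so this is the minimum enclosing circle.
Diameter = 2r = 2√29 ≈ 10.770.

10.770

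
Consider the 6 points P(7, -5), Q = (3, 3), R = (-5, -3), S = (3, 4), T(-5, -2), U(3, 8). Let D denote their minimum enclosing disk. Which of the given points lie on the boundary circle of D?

By Welzl's lemma the MEC is supported by two points (diametrically opposite) or three points (on a circumcircle).
The minimum enclosing circle is determined by three boundary points: P, R, U.
Their circumcentre is (1.75, 0.5) with r² = 57.8125.
The farthest remaining point T is at distance² 51.8125 ≤ 57.8125.
The points at distance exactly r from the centre are P, R, U — 3 points.

P, R, U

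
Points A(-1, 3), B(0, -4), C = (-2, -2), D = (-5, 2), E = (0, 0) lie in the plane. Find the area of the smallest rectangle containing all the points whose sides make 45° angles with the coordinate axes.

33

In coordinates u = x + y, v = x − y the rectangle is axis-aligned; the map (x,y)→(u,v) scales areas by 2.
u-values: 2, -4, -4, -3, 0; range = 2 − (-4) = 6.
v-values: -4, 4, 0, -7, 0; range = 4 − (-7) = 11.
Area = (6 × 11) / 2 = 33.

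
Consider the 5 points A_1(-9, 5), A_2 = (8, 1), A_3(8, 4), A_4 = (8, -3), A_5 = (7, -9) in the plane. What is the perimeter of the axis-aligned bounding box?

62

Width = max x − min x = 8 − (-9) = 17.
Height = max y − min y = 5 − (-9) = 14.
Perimeter = 2(17 + 14) = 62.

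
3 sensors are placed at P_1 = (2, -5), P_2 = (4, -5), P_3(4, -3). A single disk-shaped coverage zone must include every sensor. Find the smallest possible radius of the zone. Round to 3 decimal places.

Side lengths²: P_1P_2² = 4, P_1P_3² = 8, P_2P_3² = 4.
Since P_1P_3² = 8 ≥ 4 + 4 = 8, the angle opposite P_1P_3 is not acute, so the smallest enclosing circle has P_1P_3 as diameter.
Centre = midpoint of P_1P_3 = (3, -4), r² = 8/4 = 2.
r = √2 ≈ 1.414.

1.414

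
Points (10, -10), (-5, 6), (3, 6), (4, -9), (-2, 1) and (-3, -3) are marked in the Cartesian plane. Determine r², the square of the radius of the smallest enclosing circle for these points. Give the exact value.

The minimum enclosing circle of a finite set is fixed by two of the points (as a diameter) or three (as a circumcircle).
The farthest pair is (10, -10)–(-5, 6) with squared distance 481. The circle on this segment as diameter has centre (2.5, -2) and r² = 481/4 = 120.25.
Check (3, 6): distance² to centre = 64.25 ≤ 120.25, so it lies inside.
All remaining points lie in this disk, and no smaller disk contains both endpoints, so this is the minimum enclosing circle.

120.25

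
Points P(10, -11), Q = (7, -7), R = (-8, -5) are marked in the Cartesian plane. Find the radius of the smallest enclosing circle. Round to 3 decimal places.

9.487

Side lengths²: PQ² = 25, PR² = 360, QR² = 229.
Since PR² = 360 ≥ 229 + 25 = 254, the angle opposite PR is not acute, so the smallest enclosing circle has PR as diameter.
Centre = midpoint of PR = (1, -8), r² = 360/4 = 90.
r = √90 ≈ 9.487.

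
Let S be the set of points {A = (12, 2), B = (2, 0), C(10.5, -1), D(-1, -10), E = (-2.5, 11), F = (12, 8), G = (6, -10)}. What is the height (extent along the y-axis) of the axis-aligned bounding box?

21

max y = 11, min y = -10, so height = 21.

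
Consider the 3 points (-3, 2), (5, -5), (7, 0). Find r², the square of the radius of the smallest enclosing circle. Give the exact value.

Call the three points A, B, C in the order given.
Side lengths²: AB² = 113, AC² = 104, BC² = 29.
Since AB² = 113 < 104 + 29 = 133, the triangle is acute, so the smallest enclosing circle is the circumcircle.
Circumcentre = (89/54, -41/54), r² = 42601/1458.

42601/1458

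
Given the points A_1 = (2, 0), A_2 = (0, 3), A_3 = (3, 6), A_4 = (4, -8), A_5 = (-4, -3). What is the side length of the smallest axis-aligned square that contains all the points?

The bounding box has width 8 and height 14.
An axis-aligned square enclosing the set must have side ≥ max(width, height).
So the minimum side is max(8, 14) = 14.

14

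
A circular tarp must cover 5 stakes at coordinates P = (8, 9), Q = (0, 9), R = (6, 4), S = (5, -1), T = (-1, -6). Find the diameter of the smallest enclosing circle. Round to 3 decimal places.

A smallest enclosing disk is always determined by at most three of the input points on its boundary.
The farthest pair is P–T with squared distance 306. The circle on this segment as diameter has centre (3.5, 1.5) and r² = 306/4 = 76.5.
Check Q: distance² to centre = 68.5 ≤ 76.5, so it lies inside.
All remaining points lie in this disk, and no smaller disk contains both endpoints, so this is the minimum enclosing circle.
Diameter = 2r = 2√(76.5) ≈ 17.493.

17.493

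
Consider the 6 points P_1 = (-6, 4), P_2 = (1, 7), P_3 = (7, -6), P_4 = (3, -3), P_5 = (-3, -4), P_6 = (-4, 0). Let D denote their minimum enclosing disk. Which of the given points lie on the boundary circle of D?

P_1, P_3

The farthest pair is P_1–P_3 with squared distance 269. The circle on this segment as diameter has centre (0.5, -1) and r² = 269/4 = 67.25.
Check P_2: distance² to centre = 64.25 ≤ 67.25, so it lies inside.
All remaining points lie in this disk, and no smaller disk contains both endpoints, so this is the minimum enclosing circle.
The points at distance exactly r from the centre are P_1, P_3 — 2 points.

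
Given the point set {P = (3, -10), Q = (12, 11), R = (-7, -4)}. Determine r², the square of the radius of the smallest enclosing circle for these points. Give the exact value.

Side lengths²: PQ² = 522, PR² = 136, QR² = 586.
Since QR² = 586 < 522 + 136 = 658, the triangle is acute, so the smallest enclosing circle is the circumcircle.
Circumcentre = (155/44, 97/44), r² = 144449/968.

144449/968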